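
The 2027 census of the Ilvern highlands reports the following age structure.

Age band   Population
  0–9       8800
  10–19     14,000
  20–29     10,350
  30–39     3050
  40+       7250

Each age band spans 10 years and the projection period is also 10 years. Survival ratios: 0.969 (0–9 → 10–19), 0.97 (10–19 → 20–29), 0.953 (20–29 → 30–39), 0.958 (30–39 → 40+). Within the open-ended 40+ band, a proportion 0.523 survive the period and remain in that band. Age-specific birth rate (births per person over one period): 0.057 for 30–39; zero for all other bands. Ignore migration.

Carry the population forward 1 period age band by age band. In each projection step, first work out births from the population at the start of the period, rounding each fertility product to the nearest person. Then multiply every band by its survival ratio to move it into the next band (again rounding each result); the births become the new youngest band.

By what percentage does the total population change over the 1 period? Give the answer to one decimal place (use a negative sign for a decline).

-10.6

(Groups numbered youngest = 1 to oldest = 5.)
— Period 1 —
Births: 3050 * 0.057 = 174
Group 2: 8800 * 0.969 = 8527
Group 3: 14000 * 0.97 = 13580
Group 4: 10350 * 0.953 = 9864
Group 5: 3050 * 0.958 + 7250 * 0.523 = 2922 + 3792 = 6714
→ [174, 8527, 13580, 9864, 6714]
Total: 43450 → 38859; change = -4591; percentage change = -10.6%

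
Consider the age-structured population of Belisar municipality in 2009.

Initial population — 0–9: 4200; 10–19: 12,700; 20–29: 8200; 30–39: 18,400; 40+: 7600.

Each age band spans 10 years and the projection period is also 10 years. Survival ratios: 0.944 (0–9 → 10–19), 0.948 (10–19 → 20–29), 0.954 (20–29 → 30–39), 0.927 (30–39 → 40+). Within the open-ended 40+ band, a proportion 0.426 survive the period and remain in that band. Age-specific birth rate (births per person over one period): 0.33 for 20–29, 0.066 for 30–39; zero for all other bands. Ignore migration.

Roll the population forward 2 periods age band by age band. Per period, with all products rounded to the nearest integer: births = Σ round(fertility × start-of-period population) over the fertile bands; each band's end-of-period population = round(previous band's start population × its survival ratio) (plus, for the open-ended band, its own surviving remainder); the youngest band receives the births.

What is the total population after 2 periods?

Let band 1 be 0–9 through band 5 = 40+.
Period 1.
Births: 8200 × 0.33 = 2706  |  18400 × 0.066 = 1214 ⇒ total 3920
Band 2: 4200 × 0.944 = 3965
Band 3: 12700 × 0.948 = 12040
Band 4: 8200 × 0.954 = 7823
Band 5: 18400 × 0.927 + 7600 × 0.426 = 17057 + 3238 = 20295
End of period: [3920, 3965, 12040, 7823, 20295]
Period 2.
Births: 12040 × 0.33 = 3973  |  7823 × 0.066 = 516 ⇒ total 4489
Band 2: 3920 × 0.944 = 3700
Band 3: 3965 × 0.948 = 3759
Band 4: 12040 × 0.954 = 11486
Band 5: 7823 × 0.927 + 20295 × 0.426 = 7252 + 8646 = 15898
End of period: [4489, 3700, 3759, 11486, 15898]
Total after period 2: 4489 + 3700 + 3759 + 11486 + 15898 = 39332

39332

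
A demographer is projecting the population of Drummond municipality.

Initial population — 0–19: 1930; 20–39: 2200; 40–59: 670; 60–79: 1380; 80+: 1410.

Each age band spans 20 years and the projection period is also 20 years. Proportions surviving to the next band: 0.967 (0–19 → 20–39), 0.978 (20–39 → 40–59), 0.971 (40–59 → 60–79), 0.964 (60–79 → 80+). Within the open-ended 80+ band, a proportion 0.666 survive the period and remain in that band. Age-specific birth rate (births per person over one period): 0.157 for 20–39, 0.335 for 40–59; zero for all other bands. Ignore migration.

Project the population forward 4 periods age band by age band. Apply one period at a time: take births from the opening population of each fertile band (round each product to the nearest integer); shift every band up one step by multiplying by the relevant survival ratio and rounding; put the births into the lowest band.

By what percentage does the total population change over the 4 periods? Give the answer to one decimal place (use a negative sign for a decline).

Numbering the bands 1..5 from youngest to oldest:
After projecting period 1:
Births: 2200 × 0.157 = 345 ; 670 × 0.335 = 224 → total 569
Band 2: 1930 × 0.967 = 1866
Band 3: 2200 × 0.978 = 2152
Band 4: 670 × 0.971 = 651
Band 5: 1380 × 0.964 + 1410 × 0.666 = 1330 + 939 = 2269
End of period: [569, 1866, 2152, 651, 2269]
After projecting period 2:
Births: 1866 × 0.157 = 293 ; 2152 × 0.335 = 721 → total 1014
Band 2: 569 × 0.967 = 550
Band 3: 1866 × 0.978 = 1825
Band 4: 2152 × 0.971 = 2090
Band 5: 651 × 0.964 + 2269 × 0.666 = 628 + 1511 = 2139
End of period: [1014, 550, 1825, 2090, 2139]
After projecting period 3:
Births: 550 × 0.157 = 86 ; 1825 × 0.335 = 611 → total 697
Band 2: 1014 × 0.967 = 981
Band 3: 550 × 0.978 = 538
Band 4: 1825 × 0.971 = 1772
Band 5: 2090 × 0.964 + 2139 × 0.666 = 2015 + 1425 = 3440
End of period: [697, 981, 538, 1772, 3440]
After projecting period 4:
Births: 981 × 0.157 = 154 ; 538 × 0.335 = 180 → total 334
Band 2: 697 × 0.967 = 674
Band 3: 981 × 0.978 = 959
Band 4: 538 × 0.971 = 522
Band 5: 1772 × 0.964 + 3440 × 0.666 = 1708 + 2291 = 3999
End of period: [334, 674, 959, 522, 3999]
Total: 7590 → 6488; change = -1102; percentage change = -14.5%

-14.5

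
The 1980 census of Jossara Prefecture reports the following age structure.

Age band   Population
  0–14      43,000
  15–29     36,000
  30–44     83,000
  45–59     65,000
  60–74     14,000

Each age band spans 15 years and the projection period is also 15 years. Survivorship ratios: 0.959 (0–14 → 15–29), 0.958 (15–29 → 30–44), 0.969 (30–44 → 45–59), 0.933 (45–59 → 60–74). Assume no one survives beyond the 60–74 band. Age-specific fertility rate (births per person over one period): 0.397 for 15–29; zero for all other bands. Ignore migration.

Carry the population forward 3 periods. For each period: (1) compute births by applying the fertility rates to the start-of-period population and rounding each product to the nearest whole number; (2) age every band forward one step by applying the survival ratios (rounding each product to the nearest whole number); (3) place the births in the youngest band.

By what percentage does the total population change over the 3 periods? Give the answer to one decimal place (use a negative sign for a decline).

-57.0

— Period 1 —
Births: 36000 × 0.397 = 14292
15–29: 43000 × 0.959 = 41237
30–44: 36000 × 0.958 = 34488
45–59: 83000 × 0.969 = 80427
60–74: 65000 × 0.933 = 60645
End of period: [14292, 41237, 34488, 80427, 60645]
— Period 2 —
Births: 41237 × 0.397 = 16371
15–29: 14292 × 0.959 = 13706
30–44: 41237 × 0.958 = 39505
45–59: 34488 × 0.969 = 33419
60–74: 80427 × 0.933 = 75038
End of period: [16371, 13706, 39505, 33419, 75038]
— Period 3 —
Births: 13706 × 0.397 = 5441
15–29: 16371 × 0.959 = 15700
30–44: 13706 × 0.958 = 13130
45–59: 39505 × 0.969 = 38280
60–74: 33419 × 0.933 = 31180
End of period: [5441, 15700, 13130, 38280, 31180]
Total: 241000 → 103731; change = -137269; percentage change = -57.0%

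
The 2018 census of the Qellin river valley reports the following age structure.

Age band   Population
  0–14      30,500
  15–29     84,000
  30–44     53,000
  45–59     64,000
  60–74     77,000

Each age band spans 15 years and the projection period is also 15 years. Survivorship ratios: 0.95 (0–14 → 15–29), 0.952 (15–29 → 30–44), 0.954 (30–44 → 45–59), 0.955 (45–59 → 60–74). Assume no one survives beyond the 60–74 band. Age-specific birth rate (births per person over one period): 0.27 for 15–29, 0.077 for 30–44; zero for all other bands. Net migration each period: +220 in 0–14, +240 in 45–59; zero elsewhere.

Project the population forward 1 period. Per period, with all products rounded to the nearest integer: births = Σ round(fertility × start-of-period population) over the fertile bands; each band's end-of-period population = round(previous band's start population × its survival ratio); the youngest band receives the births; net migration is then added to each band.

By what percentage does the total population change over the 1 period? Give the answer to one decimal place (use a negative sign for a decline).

-19.7

Numbering the groups 1..5 from youngest to oldest:
After projecting period 1:
Births: 84000 * 0.27 = 22680 ; 53000 * 0.077 = 4081 → 26761
Group 2: 30500 * 0.95 = 28975
Group 3: 84000 * 0.952 = 79968
Group 4: 53000 * 0.954 = 50562
Group 5: 64000 * 0.955 = 61120
Net migration: Group 1 + 220 → 26981; Group 4 + 240 → 50802
→ [26981, 28975, 79968, 50802, 61120]
Total: 308500 → 247846; change = -60654; percentage change = -19.7%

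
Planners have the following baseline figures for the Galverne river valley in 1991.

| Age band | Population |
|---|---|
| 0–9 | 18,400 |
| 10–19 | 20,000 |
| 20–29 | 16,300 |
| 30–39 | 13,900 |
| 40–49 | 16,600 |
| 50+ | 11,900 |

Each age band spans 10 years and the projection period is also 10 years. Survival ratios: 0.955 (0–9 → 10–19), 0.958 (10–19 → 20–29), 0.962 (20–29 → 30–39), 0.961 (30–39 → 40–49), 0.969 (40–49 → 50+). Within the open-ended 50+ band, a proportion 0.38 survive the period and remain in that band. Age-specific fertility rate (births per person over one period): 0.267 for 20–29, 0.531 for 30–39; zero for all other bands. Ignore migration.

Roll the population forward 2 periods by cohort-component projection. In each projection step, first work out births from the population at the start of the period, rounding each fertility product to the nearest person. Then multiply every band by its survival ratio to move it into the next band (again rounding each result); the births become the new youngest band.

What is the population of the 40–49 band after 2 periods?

(Groups numbered youngest = 1 to oldest = 6.)
Period 1:
Births: 16300 × 0.267 = 4352  |  13900 × 0.531 = 7381 → total 11733
Group 2: 18400 × 0.955 = 17572
Group 3: 20000 × 0.958 = 19160
Group 4: 16300 × 0.962 = 15681
Group 5: 13900 × 0.961 = 13358
Group 6: 16600 × 0.969 + 11900 × 0.38 = 16085 + 4522 = 20607
Population now: 0–9=11733, 10–19=17572, 20–29=19160, 30–39=15681, 40–49=13358, 50+=20607
Period 2:
Births: 19160 × 0.267 = 5116  |  15681 × 0.531 = 8327 → total 13443
Group 2: 11733 × 0.955 = 11205
Group 3: 17572 × 0.958 = 16834
Group 4: 19160 × 0.962 = 18432
Group 5: 15681 × 0.961 = 15069
Group 6: 13358 × 0.969 + 20607 × 0.38 = 12944 + 7831 = 20775
Population now: 0–9=13443, 10–19=11205, 20–29=16834, 30–39=18432, 40–49=15069, 50+=20775

15069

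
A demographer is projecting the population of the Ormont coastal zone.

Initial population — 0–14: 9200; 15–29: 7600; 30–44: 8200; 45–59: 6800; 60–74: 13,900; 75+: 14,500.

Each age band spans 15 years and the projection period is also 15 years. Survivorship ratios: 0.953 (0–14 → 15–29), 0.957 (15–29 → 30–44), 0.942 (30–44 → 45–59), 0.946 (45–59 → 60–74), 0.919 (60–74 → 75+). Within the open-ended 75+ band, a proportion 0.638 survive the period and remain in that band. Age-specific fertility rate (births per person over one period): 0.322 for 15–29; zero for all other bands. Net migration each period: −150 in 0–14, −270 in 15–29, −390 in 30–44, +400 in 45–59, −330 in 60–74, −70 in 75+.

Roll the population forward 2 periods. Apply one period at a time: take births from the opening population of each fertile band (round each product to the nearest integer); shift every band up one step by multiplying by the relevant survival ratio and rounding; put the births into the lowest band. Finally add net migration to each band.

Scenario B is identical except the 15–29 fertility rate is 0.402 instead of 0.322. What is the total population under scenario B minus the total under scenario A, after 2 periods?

Numbering the bands 1..6 from youngest to oldest:
Period 1:
Births: 7600 × 0.322 = 2447
Band 2: 9200 × 0.953 = 8768
Band 3: 7600 × 0.957 = 7273
Band 4: 8200 × 0.942 = 7724
Band 5: 6800 × 0.946 = 6433
Band 6: 13900 × 0.919 + 14500 × 0.638 = 12774 + 9251 = 22025
Net migration: Band 1 − 150 → 2297; Band 2 − 270 → 8498; Band 3 − 390 → 6883; Band 4 + 400 → 8124; Band 5 − 330 → 6103; Band 6 − 70 → 21955
Giving 2297 / 8498 / 6883 / 8124 / 6103 / 21955.
Period 2:
Births: 8498 × 0.322 = 2736
Band 2: 2297 × 0.953 = 2189
Band 3: 8498 × 0.957 = 8133
Band 4: 6883 × 0.942 = 6484
Band 5: 8124 × 0.946 = 7685
Band 6: 6103 × 0.919 + 21955 × 0.638 = 5609 + 14007 = 19616
Net migration: Band 1 − 150 → 2586; Band 2 − 270 → 1919; Band 3 − 390 → 7743; Band 4 + 400 → 6884; Band 5 − 330 → 7355; Band 6 − 70 → 19546
Giving 2586 / 1919 / 7743 / 6884 / 7355 / 19546.
Scenario A total after 2 periods: 46033
Scenario B projection —
Period 1:
Births: 7600 × 0.402 = 3055
Band 2: 9200 × 0.953 = 8768
Band 3: 7600 × 0.957 = 7273
Band 4: 8200 × 0.942 = 7724
Band 5: 6800 × 0.946 = 6433
Band 6: 13900 × 0.919 + 14500 × 0.638 = 12774 + 9251 = 22025
Net migration: Band 1 − 150 → 2905; Band 2 − 270 → 8498; Band 3 − 390 → 6883; Band 4 + 400 → 8124; Band 5 − 330 → 6103; Band 6 − 70 → 21955
Giving 2905 / 8498 / 6883 / 8124 / 6103 / 21955.
Period 2:
Births: 8498 × 0.402 = 3416
Band 2: 2905 × 0.953 = 2768
Band 3: 8498 × 0.957 = 8133
Band 4: 6883 × 0.942 = 6484
Band 5: 8124 × 0.946 = 7685
Band 6: 6103 × 0.919 + 21955 × 0.638 = 5609 + 14007 = 19616
Net migration: Band 1 − 150 → 3266; Band 2 − 270 → 2498; Band 3 − 390 → 7743; Band 4 + 400 → 6884; Band 5 − 330 → 7355; Band 6 − 70 → 19546
Giving 3266 / 2498 / 7743 / 6884 / 7355 / 19546.
Scenario B total after 2 periods: 47292
Difference B − A = 47292 − 46033 = 1259

1259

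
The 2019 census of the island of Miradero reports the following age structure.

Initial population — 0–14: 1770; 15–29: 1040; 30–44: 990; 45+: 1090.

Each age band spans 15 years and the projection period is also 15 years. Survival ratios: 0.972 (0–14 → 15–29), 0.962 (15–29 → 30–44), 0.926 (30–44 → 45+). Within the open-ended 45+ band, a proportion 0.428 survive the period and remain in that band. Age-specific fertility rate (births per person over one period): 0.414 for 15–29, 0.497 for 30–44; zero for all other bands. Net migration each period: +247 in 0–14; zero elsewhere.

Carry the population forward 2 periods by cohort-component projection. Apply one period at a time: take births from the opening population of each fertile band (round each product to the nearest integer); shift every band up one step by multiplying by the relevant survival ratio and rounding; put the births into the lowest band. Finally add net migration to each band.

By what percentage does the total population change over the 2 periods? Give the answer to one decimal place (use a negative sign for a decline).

17.9

[period 1]
Births: 1040 × 0.414 = 431, 990 × 0.497 = 492 → total 923
15–29: 1770 × 0.972 = 1720
30–44: 1040 × 0.962 = 1000
45+: 990 × 0.926 + 1090 × 0.428 = 917 + 467 = 1384
Net migration: 0–14 + 247 → 1170
End of period: [1170, 1720, 1000, 1384]
[period 2]
Births: 1720 × 0.414 = 712, 1000 × 0.497 = 497 → total 1209
15–29: 1170 × 0.972 = 1137
30–44: 1720 × 0.962 = 1655
45+: 1000 × 0.926 + 1384 × 0.428 = 926 + 592 = 1518
Net migration: 0–14 + 247 → 1456
End of period: [1456, 1137, 1655, 1518]
Total: 4890 → 5766; change = 876; percentage change = 17.9%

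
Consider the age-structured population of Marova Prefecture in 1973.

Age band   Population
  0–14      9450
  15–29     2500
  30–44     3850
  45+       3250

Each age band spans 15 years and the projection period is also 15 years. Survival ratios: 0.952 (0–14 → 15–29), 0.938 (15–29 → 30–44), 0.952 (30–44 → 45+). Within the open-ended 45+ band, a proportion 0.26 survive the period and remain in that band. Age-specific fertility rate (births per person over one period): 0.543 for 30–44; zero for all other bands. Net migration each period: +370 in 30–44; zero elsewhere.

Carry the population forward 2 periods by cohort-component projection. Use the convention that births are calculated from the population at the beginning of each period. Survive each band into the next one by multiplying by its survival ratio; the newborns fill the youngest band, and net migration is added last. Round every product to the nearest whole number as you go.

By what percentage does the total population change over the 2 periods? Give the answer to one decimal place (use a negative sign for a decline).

Period 1:
Births: 3850 × 0.543 = 2091
15–29: 9450 × 0.952 = 8996
30–44: 2500 × 0.938 = 2345
45+: 3850 × 0.952 + 3250 × 0.26 = 3665 + 845 = 4510
Net migration: 30–44 + 370 → 2715
End of period: [2091, 8996, 2715, 4510]
Period 2:
Births: 2715 × 0.543 = 1474
15–29: 2091 × 0.952 = 1991
30–44: 8996 × 0.938 = 8438
45+: 2715 × 0.952 + 4510 × 0.26 = 2585 + 1173 = 3758
Net migration: 30–44 + 370 → 8808
End of period: [1474, 1991, 8808, 3758]
Total: 19050 → 16031; change = -3019; percentage change = -15.8%

-15.8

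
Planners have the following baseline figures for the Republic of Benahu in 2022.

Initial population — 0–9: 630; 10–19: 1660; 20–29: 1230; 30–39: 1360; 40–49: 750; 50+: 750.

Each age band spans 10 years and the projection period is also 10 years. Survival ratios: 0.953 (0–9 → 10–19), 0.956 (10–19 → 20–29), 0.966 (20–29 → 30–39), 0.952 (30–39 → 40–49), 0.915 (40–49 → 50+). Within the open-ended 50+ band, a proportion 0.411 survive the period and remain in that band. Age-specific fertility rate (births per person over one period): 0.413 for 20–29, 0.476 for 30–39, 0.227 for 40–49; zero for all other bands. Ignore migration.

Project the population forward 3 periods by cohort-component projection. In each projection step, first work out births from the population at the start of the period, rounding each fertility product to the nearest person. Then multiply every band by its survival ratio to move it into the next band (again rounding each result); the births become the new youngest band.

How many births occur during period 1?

1325

Call the bands 1 to 6, youngest first.
Period 1:
Births: 1230 × 0.413 = 508  |  1360 × 0.476 = 647  |  750 × 0.227 = 170 → 1325
Band 2: 630 × 0.953 = 600
Band 3: 1660 × 0.956 = 1587
Band 4: 1230 × 0.966 = 1188
Band 5: 1360 × 0.952 = 1295
Band 6: 750 × 0.915 + 750 × 0.411 = 686 + 308 = 994
End of period: [1325, 600, 1587, 1188, 1295, 994]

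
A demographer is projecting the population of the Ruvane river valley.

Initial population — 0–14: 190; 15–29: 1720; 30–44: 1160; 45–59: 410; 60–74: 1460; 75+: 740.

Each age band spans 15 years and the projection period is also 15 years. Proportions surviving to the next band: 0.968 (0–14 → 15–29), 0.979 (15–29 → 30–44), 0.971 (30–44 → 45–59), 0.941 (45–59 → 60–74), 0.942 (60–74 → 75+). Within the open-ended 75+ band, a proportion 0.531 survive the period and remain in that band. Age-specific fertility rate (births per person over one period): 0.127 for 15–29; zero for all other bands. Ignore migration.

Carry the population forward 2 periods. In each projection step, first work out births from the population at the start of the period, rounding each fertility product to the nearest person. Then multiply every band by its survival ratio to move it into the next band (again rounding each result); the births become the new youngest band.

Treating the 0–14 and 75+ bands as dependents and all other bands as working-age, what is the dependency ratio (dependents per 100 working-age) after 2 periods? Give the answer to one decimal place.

[period 1]
Births: 1720 * 0.127 = 218
15–29: 190 * 0.968 = 184
30–44: 1720 * 0.979 = 1684
45–59: 1160 * 0.971 = 1126
60–74: 410 * 0.941 = 386
75+: 1460 * 0.942 + 740 * 0.531 = 1375 + 393 = 1768
End of period: [218, 184, 1684, 1126, 386, 1768]
[period 2]
Births: 184 * 0.127 = 23
15–29: 218 * 0.968 = 211
30–44: 184 * 0.979 = 180
45–59: 1684 * 0.971 = 1635
60–74: 1126 * 0.941 = 1060
75+: 386 * 0.942 + 1768 * 0.531 = 364 + 939 = 1303
End of period: [23, 211, 180, 1635, 1060, 1303]
Dependents (band 0–14 + band 75+) = 23 + 1303 = 1326; working-age = 3086; ratio = 1326/3086 × 100 = 43.0

43.0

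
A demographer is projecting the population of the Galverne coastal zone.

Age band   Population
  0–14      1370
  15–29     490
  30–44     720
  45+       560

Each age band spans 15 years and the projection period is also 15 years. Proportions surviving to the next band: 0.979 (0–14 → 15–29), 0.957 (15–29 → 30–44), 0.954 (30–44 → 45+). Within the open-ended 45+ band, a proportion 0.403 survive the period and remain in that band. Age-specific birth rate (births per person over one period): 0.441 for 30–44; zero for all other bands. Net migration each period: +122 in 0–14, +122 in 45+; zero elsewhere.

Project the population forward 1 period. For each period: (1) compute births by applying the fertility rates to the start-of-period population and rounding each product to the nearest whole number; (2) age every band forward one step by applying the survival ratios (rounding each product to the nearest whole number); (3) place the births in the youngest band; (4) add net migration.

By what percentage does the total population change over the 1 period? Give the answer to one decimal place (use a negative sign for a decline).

4.6

Let band 1 be 0–14 through band 4 = 45+.
Period 1:
Births: 720 × 0.441 = 318
Band 2: 1370 × 0.979 = 1341
Band 3: 490 × 0.957 = 469
Band 4: 720 × 0.954 + 560 × 0.403 = 687 + 226 = 913
Net migration: Band 1 + 122 → 440; Band 4 + 122 → 1035
→ [440, 1341, 469, 1035]
Total: 3140 → 3285; change = 145; percentage change = 4.6%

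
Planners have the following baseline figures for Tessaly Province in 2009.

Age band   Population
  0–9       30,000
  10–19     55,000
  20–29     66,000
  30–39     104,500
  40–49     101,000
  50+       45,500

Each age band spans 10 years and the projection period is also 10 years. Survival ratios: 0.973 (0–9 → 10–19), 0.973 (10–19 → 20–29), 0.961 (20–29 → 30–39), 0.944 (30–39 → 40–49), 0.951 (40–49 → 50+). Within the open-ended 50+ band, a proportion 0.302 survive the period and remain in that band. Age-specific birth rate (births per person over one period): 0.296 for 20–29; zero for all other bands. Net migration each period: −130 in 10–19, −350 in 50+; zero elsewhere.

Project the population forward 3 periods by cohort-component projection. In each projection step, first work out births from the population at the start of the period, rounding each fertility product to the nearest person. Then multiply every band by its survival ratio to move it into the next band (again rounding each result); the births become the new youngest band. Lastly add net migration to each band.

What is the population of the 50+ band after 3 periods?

94798

Call the groups 1 to 6, youngest first.
— Period 1 —
Births: 66000 × 0.296 = 19536
Group 2: 30000 × 0.973 = 29190
Group 3: 55000 × 0.973 = 53515
Group 4: 66000 × 0.961 = 63426
Group 5: 104500 × 0.944 = 98648
Group 6: 101000 × 0.951 + 45500 × 0.302 = 96051 + 13741 = 109792
Net migration: Group 2 − 130 → 29060; Group 6 − 350 → 109442
End of period: [19536, 29060, 53515, 63426, 98648, 109442]
— Period 2 —
Births: 53515 × 0.296 = 15840
Group 2: 19536 × 0.973 = 19009
Group 3: 29060 × 0.973 = 28275
Group 4: 53515 × 0.961 = 51428
Group 5: 63426 × 0.944 = 59874
Group 6: 98648 × 0.951 + 109442 × 0.302 = 93814 + 33051 = 126865
Net migration: Group 2 − 130 → 18879; Group 6 − 350 → 126515
End of period: [15840, 18879, 28275, 51428, 59874, 126515]
— Period 3 —
Births: 28275 × 0.296 = 8369
Group 2: 15840 × 0.973 = 15412
Group 3: 18879 × 0.973 = 18369
Group 4: 28275 × 0.961 = 27172
Group 5: 51428 × 0.944 = 48548
Group 6: 59874 × 0.951 + 126515 × 0.302 = 56940 + 38208 = 95148
Net migration: Group 2 − 130 → 15282; Group 6 − 350 → 94798
End of period: [8369, 15282, 18369, 27172, 48548, 94798]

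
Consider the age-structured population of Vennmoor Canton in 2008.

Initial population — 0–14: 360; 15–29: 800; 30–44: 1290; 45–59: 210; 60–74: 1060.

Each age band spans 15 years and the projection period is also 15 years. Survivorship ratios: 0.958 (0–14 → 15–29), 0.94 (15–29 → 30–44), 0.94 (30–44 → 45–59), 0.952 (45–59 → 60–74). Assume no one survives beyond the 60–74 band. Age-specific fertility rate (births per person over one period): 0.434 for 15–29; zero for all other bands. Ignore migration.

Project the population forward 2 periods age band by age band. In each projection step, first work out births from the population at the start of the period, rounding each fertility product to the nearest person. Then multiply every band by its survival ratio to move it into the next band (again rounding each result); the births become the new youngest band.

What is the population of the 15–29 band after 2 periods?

332

Numbering the bands 1..5 from youngest to oldest:
After projecting period 1:
Births: 800 × 0.434 = 347
Band 2: 360 × 0.958 = 345
Band 3: 800 × 0.94 = 752
Band 4: 1290 × 0.94 = 1213
Band 5: 210 × 0.952 = 200
End of period: [347, 345, 752, 1213, 200]
After projecting period 2:
Births: 345 × 0.434 = 150
Band 2: 347 × 0.958 = 332
Band 3: 345 × 0.94 = 324
Band 4: 752 × 0.94 = 707
Band 5: 1213 × 0.952 = 1155
End of period: [150, 332, 324, 707, 1155]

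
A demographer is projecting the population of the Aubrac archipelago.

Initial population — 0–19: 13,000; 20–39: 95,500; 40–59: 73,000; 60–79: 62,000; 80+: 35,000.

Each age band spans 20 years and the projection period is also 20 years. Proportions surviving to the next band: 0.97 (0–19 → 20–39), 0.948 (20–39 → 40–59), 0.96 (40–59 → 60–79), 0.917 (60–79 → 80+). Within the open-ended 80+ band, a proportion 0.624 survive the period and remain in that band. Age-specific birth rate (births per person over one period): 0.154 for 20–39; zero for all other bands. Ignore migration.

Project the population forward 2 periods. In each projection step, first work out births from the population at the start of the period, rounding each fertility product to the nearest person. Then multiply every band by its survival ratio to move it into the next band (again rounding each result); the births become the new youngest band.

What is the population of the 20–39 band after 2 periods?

Call the groups 1 to 5, youngest first.
— Period 1 —
Births: 95500 * 0.154 = 14707
Group 2: 13000 * 0.97 = 12610
Group 3: 95500 * 0.948 = 90534
Group 4: 73000 * 0.96 = 70080
Group 5: 62000 * 0.917 + 35000 * 0.624 = 56854 + 21840 = 78694
End of period: [14707, 12610, 90534, 70080, 78694]
— Period 2 —
Births: 12610 * 0.154 = 1942
Group 2: 14707 * 0.97 = 14266
Group 3: 12610 * 0.948 = 11954
Group 4: 90534 * 0.96 = 86913
Group 5: 70080 * 0.917 + 78694 * 0.624 = 64263 + 49105 = 113368
End of period: [1942, 14266, 11954, 86913, 113368]

14266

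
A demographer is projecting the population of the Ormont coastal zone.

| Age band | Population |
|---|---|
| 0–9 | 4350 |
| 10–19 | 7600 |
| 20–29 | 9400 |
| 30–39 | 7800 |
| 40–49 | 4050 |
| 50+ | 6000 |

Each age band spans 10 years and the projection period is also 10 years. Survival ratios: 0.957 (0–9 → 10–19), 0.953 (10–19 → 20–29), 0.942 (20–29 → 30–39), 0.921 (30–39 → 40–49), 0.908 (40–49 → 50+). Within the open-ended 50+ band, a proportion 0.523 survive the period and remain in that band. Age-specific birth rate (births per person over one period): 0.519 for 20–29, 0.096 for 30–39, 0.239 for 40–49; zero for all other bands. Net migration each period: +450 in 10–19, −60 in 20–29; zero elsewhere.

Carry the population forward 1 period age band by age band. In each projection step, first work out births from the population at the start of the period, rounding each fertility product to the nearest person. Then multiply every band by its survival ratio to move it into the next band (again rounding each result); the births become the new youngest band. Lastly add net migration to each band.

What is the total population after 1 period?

41246

(Groups numbered youngest = 1 to oldest = 6.)
[period 1]
Births: 9400 * 0.519 = 4879, 7800 * 0.096 = 749, 4050 * 0.239 = 968 — total 6596
Group 2: 4350 * 0.957 = 4163
Group 3: 7600 * 0.953 = 7243
Group 4: 9400 * 0.942 = 8855
Group 5: 7800 * 0.921 = 7184
Group 6: 4050 * 0.908 + 6000 * 0.523 = 3677 + 3138 = 6815
Net migration: Group 2 + 450 → 4613; Group 3 − 60 → 7183
End of period: [6596, 4613, 7183, 8855, 7184, 6815]
Total after period 1: 6596 + 4613 + 7183 + 8855 + 7184 + 6815 = 41246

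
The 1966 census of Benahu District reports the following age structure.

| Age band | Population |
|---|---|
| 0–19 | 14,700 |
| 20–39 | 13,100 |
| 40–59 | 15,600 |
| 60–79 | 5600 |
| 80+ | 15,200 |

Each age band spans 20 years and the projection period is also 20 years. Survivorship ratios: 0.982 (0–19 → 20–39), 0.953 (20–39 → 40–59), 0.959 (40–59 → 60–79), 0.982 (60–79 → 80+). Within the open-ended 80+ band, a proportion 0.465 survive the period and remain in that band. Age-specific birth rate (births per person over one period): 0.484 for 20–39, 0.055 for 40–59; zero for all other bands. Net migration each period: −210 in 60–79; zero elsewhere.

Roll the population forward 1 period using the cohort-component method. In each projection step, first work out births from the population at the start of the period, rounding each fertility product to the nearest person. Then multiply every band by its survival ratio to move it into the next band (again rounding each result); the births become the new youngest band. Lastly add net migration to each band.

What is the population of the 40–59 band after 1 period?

12484

(Groups numbered youngest = 1 to oldest = 5.)
Period 1.
Births: 13100 × 0.484 = 6340, 15600 × 0.055 = 858 ⇒ total 7198
Group 2: 14700 × 0.982 = 14435
Group 3: 13100 × 0.953 = 12484
Group 4: 15600 × 0.959 = 14960
Group 5: 5600 × 0.982 + 15200 × 0.465 = 5499 + 7068 = 12567
Net migration: Group 4 − 210 → 14750
Population now: 0–19=7198, 20–39=14435, 40–59=12484, 60–79=14750, 80+=12567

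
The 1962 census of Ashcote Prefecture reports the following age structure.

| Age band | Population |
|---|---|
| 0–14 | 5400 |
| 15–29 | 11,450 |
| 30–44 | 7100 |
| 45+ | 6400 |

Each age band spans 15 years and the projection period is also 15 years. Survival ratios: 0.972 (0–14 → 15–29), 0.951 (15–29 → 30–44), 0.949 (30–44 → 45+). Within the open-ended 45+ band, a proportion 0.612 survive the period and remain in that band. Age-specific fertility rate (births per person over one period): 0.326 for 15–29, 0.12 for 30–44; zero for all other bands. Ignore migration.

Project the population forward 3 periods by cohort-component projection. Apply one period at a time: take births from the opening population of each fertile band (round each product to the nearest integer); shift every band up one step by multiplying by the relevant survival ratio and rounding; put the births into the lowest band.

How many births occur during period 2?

[period 1]
Births: 11450 × 0.326 = 3733  |  7100 × 0.12 = 852 ⇒ total 4585
15–29: 5400 × 0.972 = 5249
30–44: 11450 × 0.951 = 10889
45+: 7100 × 0.949 + 6400 × 0.612 = 6738 + 3917 = 10655
End of period: [4585, 5249, 10889, 10655]
[period 2]
Births: 5249 × 0.326 = 1711  |  10889 × 0.12 = 1307 ⇒ total 3018
15–29: 4585 × 0.972 = 4457
30–44: 5249 × 0.951 = 4992
45+: 10889 × 0.949 + 10655 × 0.612 = 10334 + 6521 = 16855
End of period: [3018, 4457, 4992, 16855]

3018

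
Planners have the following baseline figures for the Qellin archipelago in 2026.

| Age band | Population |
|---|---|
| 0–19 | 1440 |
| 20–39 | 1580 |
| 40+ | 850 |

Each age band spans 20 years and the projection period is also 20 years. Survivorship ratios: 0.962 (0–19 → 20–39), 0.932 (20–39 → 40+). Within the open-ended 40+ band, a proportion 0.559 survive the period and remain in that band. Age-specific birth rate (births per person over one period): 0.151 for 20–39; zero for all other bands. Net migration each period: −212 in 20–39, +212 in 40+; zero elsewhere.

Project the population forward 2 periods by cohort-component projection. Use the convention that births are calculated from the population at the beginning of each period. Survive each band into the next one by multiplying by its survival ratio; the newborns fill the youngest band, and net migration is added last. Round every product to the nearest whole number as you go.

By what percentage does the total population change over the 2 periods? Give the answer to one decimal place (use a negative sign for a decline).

Period 1.
Births: 1580 × 0.151 = 239
20–39: 1440 × 0.962 = 1385
40+: 1580 × 0.932 + 850 × 0.559 = 1473 + 475 = 1948
Net migration: 20–39 − 212 → 1173; 40+ + 212 → 2160
→ [239, 1173, 2160]
Period 2.
Births: 1173 × 0.151 = 177
20–39: 239 × 0.962 = 230
40+: 1173 × 0.932 + 2160 × 0.559 = 1093 + 1207 = 2300
Net migration: 20–39 − 212 → 18; 40+ + 212 → 2512
→ [177, 18, 2512]
Total: 3870 → 2707; change = -1163; percentage change = -30.1%

-30.1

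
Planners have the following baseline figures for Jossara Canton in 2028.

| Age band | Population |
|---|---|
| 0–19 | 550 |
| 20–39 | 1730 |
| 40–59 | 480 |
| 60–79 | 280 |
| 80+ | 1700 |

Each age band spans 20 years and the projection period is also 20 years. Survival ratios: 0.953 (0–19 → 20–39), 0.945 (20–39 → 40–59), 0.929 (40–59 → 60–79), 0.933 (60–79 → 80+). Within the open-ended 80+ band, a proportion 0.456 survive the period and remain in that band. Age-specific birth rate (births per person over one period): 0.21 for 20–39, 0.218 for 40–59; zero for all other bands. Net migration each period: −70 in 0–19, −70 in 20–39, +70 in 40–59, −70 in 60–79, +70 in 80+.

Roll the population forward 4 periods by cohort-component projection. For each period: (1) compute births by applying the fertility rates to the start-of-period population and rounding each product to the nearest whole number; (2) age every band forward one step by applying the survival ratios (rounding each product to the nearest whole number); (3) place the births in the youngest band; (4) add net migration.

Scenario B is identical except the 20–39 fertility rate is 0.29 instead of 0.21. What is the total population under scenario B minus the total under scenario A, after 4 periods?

273

Period 1.
Births: 1730 × 0.21 = 363 ; 480 × 0.218 = 105 → 468
20–39: 550 × 0.953 = 524
40–59: 1730 × 0.945 = 1635
60–79: 480 × 0.929 = 446
80+: 280 × 0.933 + 1700 × 0.456 = 261 + 775 = 1036
Net migration: 0–19 − 70 → 398; 20–39 − 70 → 454; 40–59 + 70 → 1705; 60–79 − 70 → 376; 80+ + 70 → 1106
Population now: 0–19=398, 20–39=454, 40–59=1705, 60–79=376, 80+=1106
Period 2.
Births: 454 × 0.21 = 95 ; 1705 × 0.218 = 372 → 467
20–39: 398 × 0.953 = 379
40–59: 454 × 0.945 = 429
60–79: 1705 × 0.929 = 1584
80+: 376 × 0.933 + 1106 × 0.456 = 351 + 504 = 855
Net migration: 0–19 − 70 → 397; 20–39 − 70 → 309; 40–59 + 70 → 499; 60–79 − 70 → 1514; 80+ + 70 → 925
Population now: 0–19=397, 20–39=309, 40–59=499, 60–79=1514, 80+=925
Period 3.
Births: 309 × 0.21 = 65 ; 499 × 0.218 = 109 → 174
20–39: 397 × 0.953 = 378
40–59: 309 × 0.945 = 292
60–79: 499 × 0.929 = 464
80+: 1514 × 0.933 + 925 × 0.456 = 1413 + 422 = 1835
Net migration: 0–19 − 70 → 104; 20–39 − 70 → 308; 40–59 + 70 → 362; 60–79 − 70 → 394; 80+ + 70 → 1905
Population now: 0–19=104, 20–39=308, 40–59=362, 60–79=394, 80+=1905
Period 4.
Births: 308 × 0.21 = 65 ; 362 × 0.218 = 79 → 144
20–39: 104 × 0.953 = 99
40–59: 308 × 0.945 = 291
60–79: 362 × 0.929 = 336
80+: 394 × 0.933 + 1905 × 0.456 = 368 + 869 = 1237
Net migration: 0–19 − 70 → 74; 20–39 − 70 → 29; 40–59 + 70 → 361; 60–79 − 70 → 266; 80+ + 70 → 1307
Population now: 0–19=74, 20–39=29, 40–59=361, 60–79=266, 80+=1307
Scenario A total after 4 periods: 2037
Scenario B projection —
Period 1.
Births: 1730 × 0.29 = 502 ; 480 × 0.218 = 105 → 607
20–39: 550 × 0.953 = 524
40–59: 1730 × 0.945 = 1635
60–79: 480 × 0.929 = 446
80+: 280 × 0.933 + 1700 × 0.456 = 261 + 775 = 1036
Net migration: 0–19 − 70 → 537; 20–39 − 70 → 454; 40–59 + 70 → 1705; 60–79 − 70 → 376; 80+ + 70 → 1106
Population now: 0–19=537, 20–39=454, 40–59=1705, 60–79=376, 80+=1106
Period 2.
Births: 454 × 0.29 = 132 ; 1705 × 0.218 = 372 → 504
20–39: 537 × 0.953 = 512
40–59: 454 × 0.945 = 429
60–79: 1705 × 0.929 = 1584
80+: 376 × 0.933 + 1106 × 0.456 = 351 + 504 = 855
Net migration: 0–19 − 70 → 434; 20–39 − 70 → 442; 40–59 + 70 → 499; 60–79 − 70 → 1514; 80+ + 70 → 925
Population now: 0–19=434, 20–39=442, 40–59=499, 60–79=1514, 80+=925
Period 3.
Births: 442 × 0.29 = 128 ; 499 × 0.218 = 109 → 237
20–39: 434 × 0.953 = 414
40–59: 442 × 0.945 = 418
60–79: 499 × 0.929 = 464
80+: 1514 × 0.933 + 925 × 0.456 = 1413 + 422 = 1835
Net migration: 0–19 − 70 → 167; 20–39 − 70 → 344; 40–59 + 70 → 488; 60–79 − 70 → 394; 80+ + 70 → 1905
Population now: 0–19=167, 20–39=344, 40–59=488, 60–79=394, 80+=1905
Period 4.
Births: 344 × 0.29 = 100 ; 488 × 0.218 = 106 → 206
20–39: 167 × 0.953 = 159
40–59: 344 × 0.945 = 325
60–79: 488 × 0.929 = 453
80+: 394 × 0.933 + 1905 × 0.456 = 368 + 869 = 1237
Net migration: 0–19 − 70 → 136; 20–39 − 70 → 89; 40–59 + 70 → 395; 60–79 − 70 → 383; 80+ + 70 → 1307
Population now: 0–19=136, 20–39=89, 40–59=395, 60–79=383, 80+=1307
Scenario B total after 4 periods: 2310
Difference B − A = 2310 − 2037 = 273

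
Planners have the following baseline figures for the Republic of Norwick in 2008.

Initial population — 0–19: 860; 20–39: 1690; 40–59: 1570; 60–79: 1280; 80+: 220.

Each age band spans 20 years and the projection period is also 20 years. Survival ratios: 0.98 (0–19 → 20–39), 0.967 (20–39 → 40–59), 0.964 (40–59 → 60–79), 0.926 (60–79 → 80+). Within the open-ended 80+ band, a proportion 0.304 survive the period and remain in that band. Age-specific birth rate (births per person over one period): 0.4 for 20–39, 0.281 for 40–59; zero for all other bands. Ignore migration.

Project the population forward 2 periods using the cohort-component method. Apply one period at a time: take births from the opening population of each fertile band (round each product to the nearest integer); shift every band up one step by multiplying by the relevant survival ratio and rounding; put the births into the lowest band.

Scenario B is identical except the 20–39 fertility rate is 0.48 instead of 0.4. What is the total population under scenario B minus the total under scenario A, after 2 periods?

Let group 1 be 0–19 through group 5 = 80+.
Period 1.
Births: 1690 * 0.4 = 676  |  1570 * 0.281 = 441 ⇒ total 1117
Group 2: 860 * 0.98 = 843
Group 3: 1690 * 0.967 = 1634
Group 4: 1570 * 0.964 = 1513
Group 5: 1280 * 0.926 + 220 * 0.304 = 1185 + 67 = 1252
Population now: 0–19=1117, 20–39=843, 40–59=1634, 60–79=1513, 80+=1252
Period 2.
Births: 843 * 0.4 = 337  |  1634 * 0.281 = 459 ⇒ total 796
Group 2: 1117 * 0.98 = 1095
Group 3: 843 * 0.967 = 815
Group 4: 1634 * 0.964 = 1575
Group 5: 1513 * 0.926 + 1252 * 0.304 = 1401 + 381 = 1782
Population now: 0–19=796, 20–39=1095, 40–59=815, 60–79=1575, 80+=1782
Scenario A total after 2 periods: 6063
Scenario B projection —
Period 1.
Births: 1690 * 0.48 = 811  |  1570 * 0.281 = 441 ⇒ total 1252
Group 2: 860 * 0.98 = 843
Group 3: 1690 * 0.967 = 1634
Group 4: 1570 * 0.964 = 1513
Group 5: 1280 * 0.926 + 220 * 0.304 = 1185 + 67 = 1252
Population now: 0–19=1252, 20–39=843, 40–59=1634, 60–79=1513, 80+=1252
Period 2.
Births: 843 * 0.48 = 405  |  1634 * 0.281 = 459 ⇒ total 864
Group 2: 1252 * 0.98 = 1227
Group 3: 843 * 0.967 = 815
Group 4: 1634 * 0.964 = 1575
Group 5: 1513 * 0.926 + 1252 * 0.304 = 1401 + 381 = 1782
Population now: 0–19=864, 20–39=1227, 40–59=815, 60–79=1575, 80+=1782
Scenario B total after 2 periods: 6263
Difference B − A = 6263 − 6063 = 200

200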